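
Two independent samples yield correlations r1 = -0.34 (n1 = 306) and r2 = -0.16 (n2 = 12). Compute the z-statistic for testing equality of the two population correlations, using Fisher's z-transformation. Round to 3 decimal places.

Fisher z-transforms: z1 = atanh(-0.34) = -0.354093, z2 = atanh(-0.16) = -0.161387; difference d = -0.192706
Var(d) = 1/303 + 1/9 = 0.0033003 + 0.1111111 = 0.1144114
z = d/√Var(d) = -0.192706 / √0.1144114 = -0.192706 / 0.338248 = -0.570

-0.570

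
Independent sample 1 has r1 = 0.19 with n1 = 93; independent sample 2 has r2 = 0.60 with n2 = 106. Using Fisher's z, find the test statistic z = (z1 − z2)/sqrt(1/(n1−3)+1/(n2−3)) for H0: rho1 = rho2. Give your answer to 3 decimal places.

Fisher z-transforms: z1 = atanh(0.19) = 0.192337, z2 = atanh(0.60) = 0.693147; difference d = -0.500810
Var(d) = 1/90 + 1/103 = 0.0111111 + 0.0097087 = 0.0208198
z = d/√Var(d) = -0.500810 / √0.0208198 = -0.500810 / 0.144291 = -3.471

-3.471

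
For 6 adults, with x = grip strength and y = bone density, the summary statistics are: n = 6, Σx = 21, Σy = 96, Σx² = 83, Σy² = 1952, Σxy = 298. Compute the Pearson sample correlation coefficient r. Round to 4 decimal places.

-0.6045

Numerator: nΣxy − (Σx)(Σy) = 6·298 − (21)(96) = -228
Denominator: √[(nΣx²−(Σx)²)(nΣy²−(Σy)²)]
  nΣx²−(Σx)² = 6·83 − 441 = 57;  nΣy²−(Σy)² = 6·1952 − 9216 = 2496
  √(57·2496) = √142272 = 377.1896
r = -228 / 377.1896 = -0.6045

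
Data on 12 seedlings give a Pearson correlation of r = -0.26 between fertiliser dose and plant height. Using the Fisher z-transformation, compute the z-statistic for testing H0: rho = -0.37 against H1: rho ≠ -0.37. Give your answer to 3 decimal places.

Fisher z: atanh(-0.26) = -0.266108, atanh(-0.37) = -0.388423
z = (z_r − z_0)·√(n−3) = (-0.266108 − (-0.388423))·√9 = 0.122315 · 3.000000 = 0.367

0.367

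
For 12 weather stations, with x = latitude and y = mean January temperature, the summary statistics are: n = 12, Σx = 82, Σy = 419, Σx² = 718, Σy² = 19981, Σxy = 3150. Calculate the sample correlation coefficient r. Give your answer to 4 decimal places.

S_xy = nΣxy − ΣxΣy = 12·3150 − 82·419 = 37800 − 34358 = 3442
S_xx = nΣx² − (Σx)² = 12·718 − 82² = 8616 − 6724 = 1892
S_yy = nΣy² − (Σy)² = 12·19981 − 419² = 239772 − 175561 = 64211
r = S_xy / √(S_xx·S_yy) = 3442 / √(1892·64211) = 3442 / √121487212 = 3442 / 11022.1238 = 0.3123

0.3123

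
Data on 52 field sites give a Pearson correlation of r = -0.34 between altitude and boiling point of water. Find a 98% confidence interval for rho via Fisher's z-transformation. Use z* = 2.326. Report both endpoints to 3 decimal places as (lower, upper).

Fisher z: z_r = atanh(r) = ½·ln((1+(-0.34))/(1−(-0.34))) = -0.354093
SE(z) = 1/√(n−3) = 1/√49 = 0.142857
98% ⇒ z* = 2.326; margin = 2.326·0.142857 = 0.332285
CI on z-scale: (-0.686378, -0.021808)
Back-transform: tanh(-0.686378) = -0.595650, tanh(-0.021808) = -0.021805

(-0.596, -0.022)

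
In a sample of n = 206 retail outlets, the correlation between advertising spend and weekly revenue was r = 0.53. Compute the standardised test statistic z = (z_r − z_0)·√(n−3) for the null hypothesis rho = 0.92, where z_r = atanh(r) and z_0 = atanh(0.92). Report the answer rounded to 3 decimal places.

Fisher z: atanh(0.53) = 0.590145, atanh(0.92) = 1.589027
z = (z_r − z_0)·√(n−3) = (0.590145 − 1.589027)·√203 = -0.998882 · 14.247807 = -14.232

-14.232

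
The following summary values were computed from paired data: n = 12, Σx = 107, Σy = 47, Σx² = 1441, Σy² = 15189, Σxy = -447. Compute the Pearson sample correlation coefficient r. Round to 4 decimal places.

-0.3204

S_xy = nΣxy − ΣxΣy = 12·(-447) − 107·47 = -5364 − 5029 = -10393
S_xx = nΣx² − (Σx)² = 12·1441 − 107² = 17292 − 11449 = 5843
S_yy = nΣy² − (Σy)² = 12·15189 − 47² = 182268 − 2209 = 180059
r = S_xy / √(S_xx·S_yy) = -10393 / √(5843·180059) = -10393 / √1052084737 = -10393 / 32435.8557 = -0.3204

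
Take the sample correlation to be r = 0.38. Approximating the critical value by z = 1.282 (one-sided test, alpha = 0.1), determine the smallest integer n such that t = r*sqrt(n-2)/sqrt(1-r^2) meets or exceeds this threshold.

r√(n−2)/√(1−r²) ≥ 1.282  ⇔  n−2 ≥ (1.282)²·(1−r²)/r²
(1−r²)/r² = (1−0.1444)/0.1444 = 5.9252
n ≥ 2 + 1.643524·5.9252 = 2 + 9.7382 = 11.7382
⌈11.7382⌉ = 12

12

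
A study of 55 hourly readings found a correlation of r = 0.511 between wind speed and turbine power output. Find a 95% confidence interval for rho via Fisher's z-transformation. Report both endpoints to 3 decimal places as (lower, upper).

z_r = atanh(0.511) = 0.564082;  SE = 1/√(n−3) = 1/√52 = 0.138675
z-limits: 0.564082 ± 1.960·0.138675 = 0.564082 ± 0.271803 = [0.292279, 0.835885]
ρ-limits: (tanh 0.292279, tanh 0.835885) = (0.284, 0.684)

(0.284, 0.684)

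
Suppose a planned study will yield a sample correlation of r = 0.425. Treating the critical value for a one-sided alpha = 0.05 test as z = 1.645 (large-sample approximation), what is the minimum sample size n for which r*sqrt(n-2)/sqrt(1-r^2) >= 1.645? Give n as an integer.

15

Need r·√(n−2)/√(1−r²) ≥ 1.645
√(n−2) ≥ 1.645·√(1−0.180625) / 0.425 = 1.645·0.905193 / 0.425 = 3.5036
n−2 ≥ 12.2752  ⇒  n ≥ 14.2752
Smallest integer n = 15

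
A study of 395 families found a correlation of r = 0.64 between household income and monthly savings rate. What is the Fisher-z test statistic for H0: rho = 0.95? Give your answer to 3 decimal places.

-21.256

z_r = atanh(0.64) = 0.758174,  z_0 = atanh(0.95) = 1.831781
SE = 1/√(n−3) = 1/√392 = 0.050508
z = (z_r − z_0)/SE = (0.758174 − 1.831781) / 0.050508 = -1.073607 / 0.050508 = -21.256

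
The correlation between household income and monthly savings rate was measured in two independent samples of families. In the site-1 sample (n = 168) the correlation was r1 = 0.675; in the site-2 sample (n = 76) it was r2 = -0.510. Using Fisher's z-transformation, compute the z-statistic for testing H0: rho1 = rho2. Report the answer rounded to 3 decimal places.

9.836

Fisher z-transforms: z1 = atanh(0.675) = 0.819872, z2 = atanh(-0.510) = -0.562730; difference d = 1.382602
Var(d) = 1/165 + 1/73 = 0.0060606 + 0.0136986 = 0.0197592
z = d/√Var(d) = 1.382602 / √0.0197592 = 1.382602 / 0.140567 = 9.836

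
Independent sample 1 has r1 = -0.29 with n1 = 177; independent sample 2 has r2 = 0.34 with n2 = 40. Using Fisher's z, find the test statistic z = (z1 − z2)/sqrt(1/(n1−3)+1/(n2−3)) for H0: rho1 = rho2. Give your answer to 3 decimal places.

-3.605

z1 = atanh(-0.29) = -0.298566,  z2 = atanh(0.34) = 0.354093
SE = √(1/(n1−3) + 1/(n2−3)) = √(1/174 + 1/37) = √(0.0057471 + 0.0270270) = √0.0327741 = 0.181036
z = (z1 − z2)/SE = (-0.298566 − 0.354093) / 0.181036 = -0.652659 / 0.181036 = -3.605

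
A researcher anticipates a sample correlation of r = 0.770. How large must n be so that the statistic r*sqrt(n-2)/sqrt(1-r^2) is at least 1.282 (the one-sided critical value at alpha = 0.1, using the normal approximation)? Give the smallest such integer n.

4

r√(n−2)/√(1−r²) ≥ 1.282  ⇔  n−2 ≥ (1.282)²·(1−r²)/r²
(1−r²)/r² = (1−0.592900)/0.592900 = 0.6866
n ≥ 2 + 1.643524·0.6866 = 2 + 1.1284 = 3.1284
⌈3.1284⌉ = 4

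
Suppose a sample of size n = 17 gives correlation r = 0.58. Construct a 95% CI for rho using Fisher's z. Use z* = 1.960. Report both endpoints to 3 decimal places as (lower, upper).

(0.138, 0.829)

Fisher z: z_r = atanh(r) = ½·ln((1+0.58)/(1−0.58)) = 0.662463
SE(z) = 1/√(n−3) = 1/√14 = 0.267261
95% ⇒ z* = 1.960; margin = 1.960·0.267261 = 0.523832
CI on z-scale: (0.138631, 1.186295)
Back-transform: tanh(0.138631) = 0.137750, tanh(1.186295) = 0.829426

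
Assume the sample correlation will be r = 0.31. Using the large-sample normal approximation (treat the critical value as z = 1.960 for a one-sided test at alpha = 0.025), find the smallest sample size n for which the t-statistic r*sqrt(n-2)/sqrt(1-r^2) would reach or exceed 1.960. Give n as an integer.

Need r·√(n−2)/√(1−r²) ≥ 1.960
√(n−2) ≥ 1.960·√(1−0.0961) / 0.31 = 1.960·0.950737 / 0.31 = 6.0111
n−2 ≥ 36.1333  ⇒  n ≥ 38.1333
Smallest integer n = 39

39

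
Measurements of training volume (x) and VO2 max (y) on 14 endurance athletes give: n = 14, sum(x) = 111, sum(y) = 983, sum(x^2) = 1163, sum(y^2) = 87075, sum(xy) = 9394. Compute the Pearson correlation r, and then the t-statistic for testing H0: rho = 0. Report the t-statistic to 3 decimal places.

3.473

S_xy = nΣxy − ΣxΣy = 14·9394 − 111·983 = 131516 − 109113 = 22403
S_xx = nΣx² − (Σx)² = 14·1163 − 111² = 16282 − 12321 = 3961
S_yy = nΣy² − (Σy)² = 14·87075 − 983² = 1219050 − 966289 = 252761
r = S_xy / √(S_xx·S_yy) = 22403 / √(3961·252761) = 22403 / √1001186321 = 22403 / 31641.5284 = 0.7080
t = r·√(n−2)/√(1−r²) = 0.7080·√12 / √(1−0.501264) = 2.452584 / 0.706212 = 3.473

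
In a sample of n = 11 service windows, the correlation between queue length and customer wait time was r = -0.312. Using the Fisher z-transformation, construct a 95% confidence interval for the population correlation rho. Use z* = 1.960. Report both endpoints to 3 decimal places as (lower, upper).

(-0.768, 0.354)

z_r = atanh(-0.312) = -0.322760;  SE = 1/√(n−3) = 1/√8 = 0.353553
z-limits: -0.322760 ± 1.960·0.353553 = -0.322760 ± 0.692964 = [-1.015724, 0.370204]
ρ-limits: (tanh -1.015724, tanh 0.370204) = (-0.768, 0.354)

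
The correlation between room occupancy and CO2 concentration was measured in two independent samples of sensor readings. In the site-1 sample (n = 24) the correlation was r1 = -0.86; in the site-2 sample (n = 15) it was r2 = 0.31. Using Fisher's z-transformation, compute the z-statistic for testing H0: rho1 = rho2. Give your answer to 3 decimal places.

Fisher z-transforms: z1 = atanh(-0.86) = -1.293345, z2 = atanh(0.31) = 0.320545; difference d = -1.613890
Var(d) = 1/21 + 1/12 = 0.0476190 + 0.0833333 = 0.1309523
z = d/√Var(d) = -1.613890 / √0.1309523 = -1.613890 / 0.361873 = -4.460

-4.460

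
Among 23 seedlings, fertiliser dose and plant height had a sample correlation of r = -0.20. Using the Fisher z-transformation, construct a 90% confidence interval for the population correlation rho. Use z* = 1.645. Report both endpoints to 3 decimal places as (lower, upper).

(-0.516, 0.164)

z_r = atanh(-0.20) = -0.202733;  SE = 1/√(n−3) = 1/√20 = 0.223607
z-limits: -0.202733 ± 1.645·0.223607 = -0.202733 ± 0.367834 = [-0.570567, 0.165101]
ρ-limits: (tanh -0.570567, tanh 0.165101) = (-0.516, 0.164)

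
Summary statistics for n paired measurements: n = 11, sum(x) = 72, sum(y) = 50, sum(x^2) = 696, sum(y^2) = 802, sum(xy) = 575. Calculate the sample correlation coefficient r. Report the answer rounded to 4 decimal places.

S_xy = nΣxy − ΣxΣy = 11·575 − 72·50 = 6325 − 3600 = 2725
S_xx = nΣx² − (Σx)² = 11·696 − 72² = 7656 − 5184 = 2472
S_yy = nΣy² − (Σy)² = 11·802 − 50² = 8822 − 2500 = 6322
r = S_xy / √(S_xx·S_yy) = 2725 / √(2472·6322) = 2725 / √15627984 = 2725 / 3953.2245 = 0.6893

0.6893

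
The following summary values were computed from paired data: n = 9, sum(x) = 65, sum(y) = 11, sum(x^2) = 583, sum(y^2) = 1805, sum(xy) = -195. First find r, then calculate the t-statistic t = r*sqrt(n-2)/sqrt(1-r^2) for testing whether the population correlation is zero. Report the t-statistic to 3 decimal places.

S_xy = nΣxy − ΣxΣy = 9·(-195) − 65·11 = -1755 − 715 = -2470
S_xx = nΣx² − (Σx)² = 9·583 − 65² = 5247 − 4225 = 1022
S_yy = nΣy² − (Σy)² = 9·1805 − 11² = 16245 − 121 = 16124
r = S_xy / √(S_xx·S_yy) = -2470 / √(1022·16124) = -2470 / √16478728 = -2470 / 4059.4000 = -0.6085
t = r·√(n−2)/√(1−r²) = -0.6085·√7 / √(1−0.370272) = -1.609940 / 0.793554 = -2.029

-2.029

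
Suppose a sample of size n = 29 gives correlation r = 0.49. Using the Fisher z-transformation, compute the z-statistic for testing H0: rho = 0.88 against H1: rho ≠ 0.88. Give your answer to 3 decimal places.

-4.282

z_r = atanh(0.49) = 0.536060,  z_0 = atanh(0.88) = 1.375768
SE = 1/√(n−3) = 1/√26 = 0.196116
z = (z_r − z_0)/SE = (0.536060 − 1.375768) / 0.196116 = -0.839708 / 0.196116 = -4.282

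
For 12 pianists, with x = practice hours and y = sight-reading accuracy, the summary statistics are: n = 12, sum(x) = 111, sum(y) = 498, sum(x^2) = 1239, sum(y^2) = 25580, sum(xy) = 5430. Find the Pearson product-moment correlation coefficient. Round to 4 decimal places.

0.8064

S_xy = nΣxy − ΣxΣy = 12·5430 − 111·498 = 65160 − 55278 = 9882
S_xx = nΣx² − (Σx)² = 12·1239 − 111² = 14868 − 12321 = 2547
S_yy = nΣy² − (Σy)² = 12·25580 − 498² = 306960 − 248004 = 58956
r = S_xy / √(S_xx·S_yy) = 9882 / √(2547·58956) = 9882 / √150160932 = 9882 / 12254.0170 = 0.8064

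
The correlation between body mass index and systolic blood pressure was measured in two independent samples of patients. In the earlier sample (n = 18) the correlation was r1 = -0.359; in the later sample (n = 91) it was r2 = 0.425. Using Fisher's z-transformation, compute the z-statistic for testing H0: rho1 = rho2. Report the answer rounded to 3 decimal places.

-2.970

z1 = atanh(-0.359) = -0.375737,  z2 = atanh(0.425) = 0.453779
SE = √(1/(n1−3) + 1/(n2−3)) = √(1/15 + 1/88) = √(0.0666667 + 0.0113636) = √0.0780303 = 0.279339
z = (z1 − z2)/SE = (-0.375737 − 0.453779) / 0.279339 = -0.829516 / 0.279339 = -2.970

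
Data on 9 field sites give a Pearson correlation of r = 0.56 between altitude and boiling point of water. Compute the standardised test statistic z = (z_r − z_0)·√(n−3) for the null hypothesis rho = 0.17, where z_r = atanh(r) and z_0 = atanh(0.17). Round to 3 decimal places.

Fisher z: atanh(0.56) = 0.632833, atanh(0.17) = 0.171667
z = (z_r − z_0)·√(n−3) = (0.632833 − 0.171667)·√6 = 0.461166 · 2.449490 = 1.130

1.130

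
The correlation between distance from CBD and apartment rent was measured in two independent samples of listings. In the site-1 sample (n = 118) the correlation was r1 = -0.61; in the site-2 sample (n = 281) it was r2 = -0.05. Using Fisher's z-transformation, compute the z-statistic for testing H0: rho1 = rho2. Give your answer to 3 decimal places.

-5.943

Fisher z-transforms: z1 = atanh(-0.61) = -0.708921, z2 = atanh(-0.05) = -0.050042; difference d = -0.658879
Var(d) = 1/115 + 1/278 = 0.0086957 + 0.0035971 = 0.0122928
z = d/√Var(d) = -0.658879 / √0.0122928 = -0.658879 / 0.110873 = -5.943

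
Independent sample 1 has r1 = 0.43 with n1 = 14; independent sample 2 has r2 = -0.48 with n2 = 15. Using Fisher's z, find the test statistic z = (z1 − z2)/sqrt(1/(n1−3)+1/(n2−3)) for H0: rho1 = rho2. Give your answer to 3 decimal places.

2.355

z1 = atanh(0.43) = 0.459897,  z2 = atanh(-0.48) = -0.522984
SE = √(1/(n1−3) + 1/(n2−3)) = √(1/11 + 1/12) = √(0.0909091 + 0.0833333) = √0.1742424 = 0.417424
z = (z1 − z2)/SE = (0.459897 − (-0.522984)) / 0.417424 = 0.982881 / 0.417424 = 2.355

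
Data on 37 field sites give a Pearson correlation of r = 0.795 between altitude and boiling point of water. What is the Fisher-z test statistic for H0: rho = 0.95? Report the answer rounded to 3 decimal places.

z_r = atanh(0.795) = 1.084875,  z_0 = atanh(0.95) = 1.831781
SE = 1/√(n−3) = 1/√34 = 0.171499
z = (z_r − z_0)/SE = (1.084875 − 1.831781) / 0.171499 = -0.746906 / 0.171499 = -4.355

-4.355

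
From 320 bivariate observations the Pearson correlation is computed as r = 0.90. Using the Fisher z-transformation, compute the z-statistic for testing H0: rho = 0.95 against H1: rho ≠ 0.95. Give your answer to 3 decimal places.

-6.402

Fisher z: atanh(0.90) = 1.472219, atanh(0.95) = 1.831781
z = (z_r − z_0)·√(n−3) = (1.472219 − 1.831781)·√317 = -0.359562 · 17.804494 = -6.402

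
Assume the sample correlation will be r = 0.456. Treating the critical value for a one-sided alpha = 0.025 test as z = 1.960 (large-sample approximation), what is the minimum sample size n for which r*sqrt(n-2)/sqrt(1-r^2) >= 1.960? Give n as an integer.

17

Need r·√(n−2)/√(1−r²) ≥ 1.960
√(n−2) ≥ 1.960·√(1−0.207936) / 0.456 = 1.960·0.889980 / 0.456 = 3.8254
n−2 ≥ 14.6337  ⇒  n ≥ 16.6337
Smallest integer n = 17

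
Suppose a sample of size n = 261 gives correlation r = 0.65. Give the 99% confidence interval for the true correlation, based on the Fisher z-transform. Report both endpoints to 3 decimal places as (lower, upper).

z_r = atanh(0.65) = 0.775299;  SE = 1/√(n−3) = 1/√258 = 0.062257
z-limits: 0.775299 ± 2.576·0.062257 = 0.775299 ± 0.160374 = [0.614925, 0.935673]
ρ-limits: (tanh 0.614925, tanh 0.935673) = (0.548, 0.733)

(0.548, 0.733)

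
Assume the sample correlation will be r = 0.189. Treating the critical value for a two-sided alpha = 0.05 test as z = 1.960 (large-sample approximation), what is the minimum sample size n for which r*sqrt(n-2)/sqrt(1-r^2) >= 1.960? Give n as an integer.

Need r·√(n−2)/√(1−r²) ≥ 1.960
√(n−2) ≥ 1.960·√(1−0.035721) / 0.189 = 1.960·0.981977 / 0.189 = 10.1835
n−2 ≥ 103.7037  ⇒  n ≥ 105.7037
Smallest integer n = 106

106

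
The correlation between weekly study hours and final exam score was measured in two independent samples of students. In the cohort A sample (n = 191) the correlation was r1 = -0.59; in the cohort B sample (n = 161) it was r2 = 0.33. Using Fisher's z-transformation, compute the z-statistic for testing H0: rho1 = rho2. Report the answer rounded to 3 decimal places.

-9.455

Fisher z-transforms: z1 = atanh(-0.59) = -0.677666, z2 = atanh(0.33) = 0.342828; difference d = -1.020494
Var(d) = 1/188 + 1/158 = 0.0053191 + 0.0063291 = 0.0116482
z = d/√Var(d) = -1.020494 / √0.0116482 = -1.020494 / 0.107927 = -9.455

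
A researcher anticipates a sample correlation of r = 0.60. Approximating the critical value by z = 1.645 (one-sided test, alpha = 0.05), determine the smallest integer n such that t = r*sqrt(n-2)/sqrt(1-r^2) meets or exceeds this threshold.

Need r·√(n−2)/√(1−r²) ≥ 1.645
√(n−2) ≥ 1.645·√(1−0.3600) / 0.60 = 1.645·0.800000 / 0.60 = 2.1933
n−2 ≥ 4.8106  ⇒  n ≥ 6.8106
Smallest integer n = 7

7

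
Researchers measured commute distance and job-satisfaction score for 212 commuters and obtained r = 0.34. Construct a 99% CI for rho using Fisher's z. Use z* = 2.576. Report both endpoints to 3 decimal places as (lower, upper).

(0.174, 0.487)

z_r = atanh(0.34) = 0.354093;  SE = 1/√(n−3) = 1/√209 = 0.069171
z-limits: 0.354093 ± 2.576·0.069171 = 0.354093 ± 0.178184 = [0.175909, 0.532277]
ρ-limits: (tanh 0.175909, tanh 0.532277) = (0.174, 0.487)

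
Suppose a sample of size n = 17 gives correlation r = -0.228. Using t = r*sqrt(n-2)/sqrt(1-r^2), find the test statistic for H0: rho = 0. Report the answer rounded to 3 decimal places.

-0.907

t = r·√(n−2) / √(1−r²) with r = -0.228, n = 17
  = -0.228·√15 / √(1 − 0.051984)
  = -0.228·3.872983 / 0.973661
  = -0.883040 / 0.973661 = -0.907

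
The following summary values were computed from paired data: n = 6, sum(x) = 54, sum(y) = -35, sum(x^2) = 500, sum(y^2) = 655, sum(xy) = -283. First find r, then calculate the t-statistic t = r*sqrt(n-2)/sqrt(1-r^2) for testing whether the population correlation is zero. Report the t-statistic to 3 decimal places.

0.880

Numerator: nΣxy − (Σx)(Σy) = 6·(-283) − (54)(-35) = 192
Denominator: √[(nΣx²−(Σx)²)(nΣy²−(Σy)²)]
  nΣx²−(Σx)² = 6·500 − 2916 = 84;  nΣy²−(Σy)² = 6·655 − 1225 = 2705
  √(84·2705) = √227220 = 476.6760
r = 192 / 476.6760 = 0.4028
t = r·√(n−2)/√(1−r²) = 0.4028·√4 / √(1−0.162248) = 0.805600 / 0.915288 = 0.880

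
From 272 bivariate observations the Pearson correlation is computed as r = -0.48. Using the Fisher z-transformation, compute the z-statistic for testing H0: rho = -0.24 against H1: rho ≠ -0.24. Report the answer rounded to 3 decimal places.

Fisher z: atanh(-0.48) = -0.522984, atanh(-0.24) = -0.244774
z = (z_r − z_0)·√(n−3) = (-0.522984 − (-0.244774))·√269 = -0.278210 · 16.401219 = -4.563

-4.563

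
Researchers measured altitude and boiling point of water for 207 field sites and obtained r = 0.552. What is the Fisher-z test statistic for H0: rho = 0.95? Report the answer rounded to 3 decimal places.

-17.290

z_r = atanh(0.552) = 0.621253,  z_0 = atanh(0.95) = 1.831781
SE = 1/√(n−3) = 1/√204 = 0.070014
z = (z_r − z_0)/SE = (0.621253 − 1.831781) / 0.070014 = -1.210528 / 0.070014 = -17.290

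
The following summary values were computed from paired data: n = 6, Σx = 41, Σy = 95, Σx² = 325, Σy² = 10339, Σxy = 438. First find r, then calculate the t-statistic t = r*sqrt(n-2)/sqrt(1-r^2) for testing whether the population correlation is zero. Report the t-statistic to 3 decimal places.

-0.712

Numerator: nΣxy − (Σx)(Σy) = 6·438 − (41)(95) = -1267
Denominator: √[(nΣx²−(Σx)²)(nΣy²−(Σy)²)]
  nΣx²−(Σx)² = 6·325 − 1681 = 269;  nΣy²−(Σy)² = 6·10339 − 9025 = 53009
  √(269·53009) = √14259421 = 3776.1649
r = -1267 / 3776.1649 = -0.3355
t = r·√(n−2)/√(1−r²) = -0.3355·√4 / √(1−0.112560) = -0.671000 / 0.942040 = -0.712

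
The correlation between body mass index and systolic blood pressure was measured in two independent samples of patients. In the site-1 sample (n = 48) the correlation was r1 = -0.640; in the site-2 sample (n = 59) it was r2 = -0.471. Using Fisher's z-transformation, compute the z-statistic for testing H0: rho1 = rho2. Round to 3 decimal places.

z1 = atanh(-0.640) = -0.758174,  z2 = atanh(-0.471) = -0.511355
SE = √(1/(n1−3) + 1/(n2−3)) = √(1/45 + 1/56) = √(0.0222222 + 0.0178571) = √0.0400793 = 0.200198
z = (z1 − z2)/SE = (-0.758174 − (-0.511355)) / 0.200198 = -0.246819 / 0.200198 = -1.233

-1.233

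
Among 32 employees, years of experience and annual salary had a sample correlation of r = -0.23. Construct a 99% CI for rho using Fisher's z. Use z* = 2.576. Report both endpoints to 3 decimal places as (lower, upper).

z_r = atanh(-0.23) = -0.234189;  SE = 1/√(n−3) = 1/√29 = 0.185695
z-limits: -0.234189 ± 2.576·0.185695 = -0.234189 ± 0.478350 = [-0.712539, 0.244161]
ρ-limits: (tanh -0.712539, tanh 0.244161) = (-0.612, 0.239)

(-0.612, 0.239)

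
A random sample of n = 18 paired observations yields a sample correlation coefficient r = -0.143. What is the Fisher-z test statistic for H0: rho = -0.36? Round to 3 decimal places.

0.902

z_r = atanh(-0.143) = -0.143987,  z_0 = atanh(-0.36) = -0.376886
SE = 1/√(n−3) = 1/√15 = 0.258199
z = (z_r − z_0)/SE = (-0.143987 − (-0.376886)) / 0.258199 = 0.232899 / 0.258199 = 0.902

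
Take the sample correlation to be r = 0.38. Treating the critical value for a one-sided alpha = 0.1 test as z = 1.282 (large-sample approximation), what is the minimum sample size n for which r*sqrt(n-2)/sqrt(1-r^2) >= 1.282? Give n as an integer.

r√(n−2)/√(1−r²) ≥ 1.282  ⇔  n−2 ≥ (1.282)²·(1−r²)/r²
(1−r²)/r² = (1−0.1444)/0.1444 = 5.9252
n ≥ 2 + 1.643524·5.9252 = 2 + 9.7382 = 11.7382
⌈11.7382⌉ = 12

12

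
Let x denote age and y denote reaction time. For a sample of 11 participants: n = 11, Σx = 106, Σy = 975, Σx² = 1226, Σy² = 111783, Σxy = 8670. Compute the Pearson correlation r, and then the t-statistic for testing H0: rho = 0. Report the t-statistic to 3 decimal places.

Numerator: nΣxy − (Σx)(Σy) = 11·8670 − (106)(975) = -7980
Denominator: √[(nΣx²−(Σx)²)(nΣy²−(Σy)²)]
  nΣx²−(Σx)² = 11·1226 − 11236 = 2250;  nΣy²−(Σy)² = 11·111783 − 950625 = 278988
  √(2250·278988) = √627723000 = 25054.4008
r = -7980 / 25054.4008 = -0.3185
t = r·√(n−2)/√(1−r²) = -0.3185·√9 / √(1−0.101442) = -0.955500 / 0.947923 = -1.008

-1.008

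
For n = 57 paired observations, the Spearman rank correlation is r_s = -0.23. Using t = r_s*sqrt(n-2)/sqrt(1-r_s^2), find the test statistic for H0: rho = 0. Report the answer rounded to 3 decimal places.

1 − r_s² = 1 − 0.0529 = 0.9471;  √(1−r_s²) = 0.973191
√(n−2) = √55 = 7.416198
t = r_s·√(n−2)/√(1−r_s²) = -0.23 · 7.416198 / 0.973191 = -1.753

-1.753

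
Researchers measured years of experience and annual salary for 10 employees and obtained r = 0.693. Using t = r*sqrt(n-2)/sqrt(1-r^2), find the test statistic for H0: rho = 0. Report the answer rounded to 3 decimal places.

2.719

1 − r² = 1 − 0.480249 = 0.519751;  √(1−r²) = 0.720938
√(n−2) = √8 = 2.828427
t = r·√(n−2)/√(1−r²) = 0.693 · 2.828427 / 0.720938 = 2.719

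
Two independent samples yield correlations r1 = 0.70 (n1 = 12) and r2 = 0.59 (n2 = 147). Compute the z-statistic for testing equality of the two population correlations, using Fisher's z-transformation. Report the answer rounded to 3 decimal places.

z1 = atanh(0.70) = 0.867301,  z2 = atanh(0.59) = 0.677666
SE = √(1/(n1−3) + 1/(n2−3)) = √(1/9 + 1/144) = √(0.1111111 + 0.0069444) = √0.1180555 = 0.343592
z = (z1 − z2)/SE = (0.867301 − 0.677666) / 0.343592 = 0.189635 / 0.343592 = 0.552

0.552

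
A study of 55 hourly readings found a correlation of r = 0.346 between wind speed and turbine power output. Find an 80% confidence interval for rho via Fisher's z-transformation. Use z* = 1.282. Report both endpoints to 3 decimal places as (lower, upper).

(0.181, 0.492)

z_r = atanh(0.346) = 0.360893;  SE = 1/√(n−3) = 1/√52 = 0.138675
z-limits: 0.360893 ± 1.282·0.138675 = 0.360893 ± 0.177781 = [0.183112, 0.538674]
ρ-limits: (tanh 0.183112, tanh 0.538674) = (0.181, 0.492)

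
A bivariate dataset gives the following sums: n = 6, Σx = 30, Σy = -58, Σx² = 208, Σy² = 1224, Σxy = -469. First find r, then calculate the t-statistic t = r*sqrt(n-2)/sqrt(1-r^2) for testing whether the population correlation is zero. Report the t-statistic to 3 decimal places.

-4.464

Numerator: nΣxy − (Σx)(Σy) = 6·(-469) − (30)(-58) = -1074
Denominator: √[(nΣx²−(Σx)²)(nΣy²−(Σy)²)]
  nΣx²−(Σx)² = 6·208 − 900 = 348;  nΣy²−(Σy)² = 6·1224 − 3364 = 3980
  √(348·3980) = √1385040 = 1176.8772
r = -1074 / 1176.8772 = -0.9126
t = r·√(n−2)/√(1−r²) = -0.9126·√4 / √(1−0.832839) = -1.825200 / 0.408853 = -4.464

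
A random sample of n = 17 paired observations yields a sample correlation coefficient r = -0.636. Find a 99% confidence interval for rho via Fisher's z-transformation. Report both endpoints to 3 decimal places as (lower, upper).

z_r = atanh(-0.636) = -0.751428;  SE = 1/√(n−3) = 1/√14 = 0.267261
z-limits: -0.751428 ± 2.576·0.267261 = -0.751428 ± 0.688464 = [-1.439892, -0.062964]
ρ-limits: (tanh -1.439892, tanh -0.062964) = (-0.894, -0.063)

(-0.894, -0.063)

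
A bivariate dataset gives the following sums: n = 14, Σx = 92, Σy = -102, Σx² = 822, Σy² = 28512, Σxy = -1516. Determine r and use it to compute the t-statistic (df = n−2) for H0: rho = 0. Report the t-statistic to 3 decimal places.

-1.270

Numerator: nΣxy − (Σx)(Σy) = 14·(-1516) − (92)(-102) = -11840
Denominator: √[(nΣx²−(Σx)²)(nΣy²−(Σy)²)]
  nΣx²−(Σx)² = 14·822 − 8464 = 3044;  nΣy²−(Σy)² = 14·28512 − 10404 = 388764
  √(3044·388764) = √1183397616 = 34400.5467
r = -11840 / 34400.5467 = -0.3442
t = r·√(n−2)/√(1−r²) = -0.3442·√12 / √(1−0.118474) = -1.192344 / 0.938896 = -1.270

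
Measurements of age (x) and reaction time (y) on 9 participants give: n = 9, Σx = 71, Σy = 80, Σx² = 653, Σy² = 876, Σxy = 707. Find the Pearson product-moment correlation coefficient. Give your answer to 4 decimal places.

S_xy = nΣxy − ΣxΣy = 9·707 − 71·80 = 6363 − 5680 = 683
S_xx = nΣx² − (Σx)² = 9·653 − 71² = 5877 − 5041 = 836
S_yy = nΣy² − (Σy)² = 9·876 − 80² = 7884 − 6400 = 1484
r = S_xy / √(S_xx·S_yy) = 683 / √(836·1484) = 683 / √1240624 = 683 / 1113.8330 = 0.6132

0.6132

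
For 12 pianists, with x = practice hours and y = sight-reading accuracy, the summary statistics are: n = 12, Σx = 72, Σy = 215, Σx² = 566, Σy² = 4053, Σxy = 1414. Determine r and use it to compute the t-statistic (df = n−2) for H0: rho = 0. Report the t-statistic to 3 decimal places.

3.649

S_xy = nΣxy − ΣxΣy = 12·1414 − 72·215 = 16968 − 15480 = 1488
S_xx = nΣx² − (Σx)² = 12·566 − 72² = 6792 − 5184 = 1608
S_yy = nΣy² − (Σy)² = 12·4053 − 215² = 48636 − 46225 = 2411
r = S_xy / √(S_xx·S_yy) = 1488 / √(1608·2411) = 1488 / √3876888 = 1488 / 1968.9815 = 0.7557
t = r·√(n−2)/√(1−r²) = 0.7557·√10 / √(1−0.571082) = 2.389733 / 0.654918 = 3.649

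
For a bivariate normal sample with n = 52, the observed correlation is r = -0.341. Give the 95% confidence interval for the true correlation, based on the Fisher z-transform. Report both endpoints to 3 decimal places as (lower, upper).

(-0.562, -0.075)

z_r = atanh(-0.341) = -0.355224;  SE = 1/√(n−3) = 1/√49 = 0.142857
z-limits: -0.355224 ± 1.960·0.142857 = -0.355224 ± 0.280000 = [-0.635224, -0.075224]
ρ-limits: (tanh -0.635224, tanh -0.075224) = (-0.562, -0.075)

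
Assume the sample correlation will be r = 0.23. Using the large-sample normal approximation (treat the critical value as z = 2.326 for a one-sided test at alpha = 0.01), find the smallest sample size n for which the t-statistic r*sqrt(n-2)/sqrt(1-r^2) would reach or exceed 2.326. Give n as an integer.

Need r·√(n−2)/√(1−r²) ≥ 2.326
√(n−2) ≥ 2.326·√(1−0.0529) / 0.23 = 2.326·0.973191 / 0.23 = 9.8419
n−2 ≥ 96.8630  ⇒  n ≥ 98.8630
Smallest integer n = 99

99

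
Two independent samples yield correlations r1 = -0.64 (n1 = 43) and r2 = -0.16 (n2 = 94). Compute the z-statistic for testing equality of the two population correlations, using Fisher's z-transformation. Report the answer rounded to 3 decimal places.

z1 = atanh(-0.64) = -0.758174,  z2 = atanh(-0.16) = -0.161387
SE = √(1/(n1−3) + 1/(n2−3)) = √(1/40 + 1/91) = √(0.0250000 + 0.0109890) = √0.0359890 = 0.189708
z = (z1 − z2)/SE = (-0.758174 − (-0.161387)) / 0.189708 = -0.596787 / 0.189708 = -3.146

-3.146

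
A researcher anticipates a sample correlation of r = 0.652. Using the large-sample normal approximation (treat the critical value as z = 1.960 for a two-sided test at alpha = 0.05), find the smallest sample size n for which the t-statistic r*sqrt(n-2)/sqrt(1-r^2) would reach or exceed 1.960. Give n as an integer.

Need r·√(n−2)/√(1−r²) ≥ 1.960
√(n−2) ≥ 1.960·√(1−0.425104) / 0.652 = 1.960·0.758219 / 0.652 = 2.2793
n−2 ≥ 5.1952  ⇒  n ≥ 7.1952
Smallest integer n = 8

8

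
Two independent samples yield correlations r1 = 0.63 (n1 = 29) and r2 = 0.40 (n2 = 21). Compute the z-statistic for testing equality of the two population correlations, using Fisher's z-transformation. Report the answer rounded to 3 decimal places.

1.036

z1 = atanh(0.63) = 0.741416,  z2 = atanh(0.40) = 0.423649
SE = √(1/(n1−3) + 1/(n2−3)) = √(1/26 + 1/18) = √(0.0384615 + 0.0555556) = √0.0940171 = 0.306622
z = (z1 − z2)/SE = (0.741416 − 0.423649) / 0.306622 = 0.317767 / 0.306622 = 1.036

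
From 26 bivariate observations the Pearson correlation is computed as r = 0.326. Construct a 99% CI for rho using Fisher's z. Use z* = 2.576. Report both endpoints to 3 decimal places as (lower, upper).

(-0.196, 0.704)

z_r = atanh(0.326) = 0.338346;  SE = 1/√(n−3) = 1/√23 = 0.208514
z-limits: 0.338346 ± 2.576·0.208514 = 0.338346 ± 0.537132 = [-0.198786, 0.875478]
ρ-limits: (tanh -0.198786, tanh 0.875478) = (-0.196, 0.704)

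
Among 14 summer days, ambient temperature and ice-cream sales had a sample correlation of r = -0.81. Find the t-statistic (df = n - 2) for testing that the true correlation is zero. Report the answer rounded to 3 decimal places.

-4.785

t = r·√(n−2) / √(1−r²) with r = -0.81, n = 14
  = -0.81·√12 / √(1 − 0.6561)
  = -0.81·3.464102 / 0.586430
  = -2.805923 / 0.586430 = -4.785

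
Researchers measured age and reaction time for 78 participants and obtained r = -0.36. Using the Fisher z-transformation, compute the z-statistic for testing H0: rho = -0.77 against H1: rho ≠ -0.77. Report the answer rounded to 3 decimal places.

5.572

z_r = atanh(-0.36) = -0.376886,  z_0 = atanh(-0.77) = -1.020328
SE = 1/√(n−3) = 1/√75 = 0.115470
z = (z_r − z_0)/SE = (-0.376886 − (-1.020328)) / 0.115470 = 0.643442 / 0.115470 = 5.572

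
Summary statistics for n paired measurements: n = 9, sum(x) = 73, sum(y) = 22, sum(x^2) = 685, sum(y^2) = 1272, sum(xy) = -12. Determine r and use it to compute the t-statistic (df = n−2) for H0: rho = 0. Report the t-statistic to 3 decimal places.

-1.817

Numerator: nΣxy − (Σx)(Σy) = 9·(-12) − (73)(22) = -1714
Denominator: √[(nΣx²−(Σx)²)(nΣy²−(Σy)²)]
  nΣx²−(Σx)² = 9·685 − 5329 = 836;  nΣy²−(Σy)² = 9·1272 − 484 = 10964
  √(836·10964) = √9165904 = 3027.5244
r = -1714 / 3027.5244 = -0.5661
t = r·√(n−2)/√(1−r²) = -0.5661·√7 / √(1−0.320469) = -1.497760 / 0.824337 = -1.817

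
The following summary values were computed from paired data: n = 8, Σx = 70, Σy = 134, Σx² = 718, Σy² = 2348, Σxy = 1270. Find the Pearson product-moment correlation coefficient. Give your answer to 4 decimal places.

Numerator: nΣxy − (Σx)(Σy) = 8·1270 − (70)(134) = 780
Denominator: √[(nΣx²−(Σx)²)(nΣy²−(Σy)²)]
  nΣx²−(Σx)² = 8·718 − 4900 = 844;  nΣy²−(Σy)² = 8·2348 − 17956 = 828
  √(844·828) = √698832 = 835.9617
r = 780 / 835.9617 = 0.9331

0.9331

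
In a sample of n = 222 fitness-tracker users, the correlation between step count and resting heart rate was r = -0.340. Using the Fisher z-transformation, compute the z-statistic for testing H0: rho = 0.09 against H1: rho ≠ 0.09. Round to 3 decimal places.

-6.576

z_r = atanh(-0.340) = -0.354093,  z_0 = atanh(0.09) = 0.090244
SE = 1/√(n−3) = 1/√219 = 0.067574
z = (z_r − z_0)/SE = (-0.354093 − 0.090244) / 0.067574 = -0.444337 / 0.067574 = -6.576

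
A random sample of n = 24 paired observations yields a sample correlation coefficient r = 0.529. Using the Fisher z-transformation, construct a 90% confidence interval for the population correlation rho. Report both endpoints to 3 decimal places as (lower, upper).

z_r = atanh(0.529) = 0.588756;  SE = 1/√(n−3) = 1/√21 = 0.218218
z-limits: 0.588756 ± 1.645·0.218218 = 0.588756 ± 0.358969 = [0.229787, 0.947725]
ρ-limits: (tanh 0.229787, tanh 0.947725) = (0.226, 0.739)

(0.226, 0.739)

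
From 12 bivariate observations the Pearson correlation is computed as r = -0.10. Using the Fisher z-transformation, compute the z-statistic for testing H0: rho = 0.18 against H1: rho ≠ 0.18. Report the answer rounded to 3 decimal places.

-0.847

z_r = atanh(-0.10) = -0.100335,  z_0 = atanh(0.18) = 0.181983
SE = 1/√(n−3) = 1/√9 = 0.333333
z = (z_r − z_0)/SE = (-0.100335 − 0.181983) / 0.333333 = -0.282318 / 0.333333 = -0.847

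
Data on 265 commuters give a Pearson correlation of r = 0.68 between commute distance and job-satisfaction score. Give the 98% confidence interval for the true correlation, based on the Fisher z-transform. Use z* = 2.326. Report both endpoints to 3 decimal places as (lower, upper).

(0.595, 0.750)

Fisher z: z_r = atanh(r) = ½·ln((1+0.68)/(1−0.68)) = 0.829114
SE(z) = 1/√(n−3) = 1/√262 = 0.061780
98% ⇒ z* = 2.326; margin = 2.326·0.061780 = 0.143700
CI on z-scale: (0.685414, 0.972814)
Back-transform: tanh(0.685414) = 0.595028, tanh(0.972814) = 0.749938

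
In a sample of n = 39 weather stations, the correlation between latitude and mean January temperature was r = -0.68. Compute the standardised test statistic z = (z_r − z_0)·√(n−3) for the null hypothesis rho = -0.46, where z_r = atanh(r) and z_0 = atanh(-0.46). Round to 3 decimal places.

-1.991

Fisher z: atanh(-0.68) = -0.829114, atanh(-0.46) = -0.497311
z = (z_r − z_0)·√(n−3) = (-0.829114 − (-0.497311))·√36 = -0.331803 · 6.000000 = -1.991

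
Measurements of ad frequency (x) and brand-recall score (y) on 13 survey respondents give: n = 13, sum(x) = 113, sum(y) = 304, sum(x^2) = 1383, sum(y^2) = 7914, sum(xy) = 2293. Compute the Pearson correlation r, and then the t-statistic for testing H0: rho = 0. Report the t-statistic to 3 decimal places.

-2.588

S_xy = nΣxy − ΣxΣy = 13·2293 − 113·304 = 29809 − 34352 = -4543
S_xx = nΣx² − (Σx)² = 13·1383 − 113² = 17979 − 12769 = 5210
S_yy = nΣy² − (Σy)² = 13·7914 − 304² = 102882 − 92416 = 10466
r = S_xy / √(S_xx·S_yy) = -4543 / √(5210·10466) = -4543 / √54527860 = -4543 / 7384.2982 = -0.6152
t = r·√(n−2)/√(1−r²) = -0.6152·√11 / √(1−0.378471) = -2.040388 / 0.788371 = -2.588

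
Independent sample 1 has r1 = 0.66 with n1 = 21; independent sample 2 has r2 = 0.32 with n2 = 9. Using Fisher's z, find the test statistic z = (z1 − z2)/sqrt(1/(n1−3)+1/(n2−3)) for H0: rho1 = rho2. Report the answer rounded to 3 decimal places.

0.978

Fisher z-transforms: z1 = atanh(0.66) = 0.792814, z2 = atanh(0.32) = 0.331647; difference d = 0.461167
Var(d) = 1/18 + 1/6 = 0.0555556 + 0.1666667 = 0.2222223
z = d/√Var(d) = 0.461167 / √0.2222223 = 0.461167 / 0.471405 = 0.978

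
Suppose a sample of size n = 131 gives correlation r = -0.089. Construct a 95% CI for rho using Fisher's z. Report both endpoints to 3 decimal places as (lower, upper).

z_r = atanh(-0.089) = -0.089236;  SE = 1/√(n−3) = 1/√128 = 0.088388
z-limits: -0.089236 ± 1.960·0.088388 = -0.089236 ± 0.173240 = [-0.262476, 0.084004]
ρ-limits: (tanh -0.262476, tanh 0.084004) = (-0.257, 0.084)

(-0.257, 0.084)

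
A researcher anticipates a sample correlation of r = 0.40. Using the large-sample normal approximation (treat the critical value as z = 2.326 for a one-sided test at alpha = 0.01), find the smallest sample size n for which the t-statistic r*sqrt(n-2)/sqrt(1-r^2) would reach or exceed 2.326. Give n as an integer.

31

r√(n−2)/√(1−r²) ≥ 2.326  ⇔  n−2 ≥ (2.326)²·(1−r²)/r²
(1−r²)/r² = (1−0.1600)/0.1600 = 5.2500
n ≥ 2 + 5.410276·5.2500 = 2 + 28.4039 = 30.4039
⌈30.4039⌉ = 31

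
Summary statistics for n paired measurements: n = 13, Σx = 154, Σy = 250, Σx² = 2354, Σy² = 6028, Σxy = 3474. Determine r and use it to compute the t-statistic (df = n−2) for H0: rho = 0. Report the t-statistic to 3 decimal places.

2.744

S_xy = nΣxy − ΣxΣy = 13·3474 − 154·250 = 45162 − 38500 = 6662
S_xx = nΣx² − (Σx)² = 13·2354 − 154² = 30602 − 23716 = 6886
S_yy = nΣy² − (Σy)² = 13·6028 − 250² = 78364 − 62500 = 15864
r = S_xy / √(S_xx·S_yy) = 6662 / √(6886·15864) = 6662 / √109239504 = 6662 / 10451.7704 = 0.6374
t = r·√(n−2)/√(1−r²) = 0.6374·√11 / √(1−0.406279) = 2.114017 / 0.770533 = 2.744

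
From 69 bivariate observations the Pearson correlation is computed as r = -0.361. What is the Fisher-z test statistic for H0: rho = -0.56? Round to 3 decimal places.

z_r = atanh(-0.361) = -0.378035,  z_0 = atanh(-0.56) = -0.632833
SE = 1/√(n−3) = 1/√66 = 0.123091
z = (z_r − z_0)/SE = (-0.378035 − (-0.632833)) / 0.123091 = 0.254798 / 0.123091 = 2.070

2.070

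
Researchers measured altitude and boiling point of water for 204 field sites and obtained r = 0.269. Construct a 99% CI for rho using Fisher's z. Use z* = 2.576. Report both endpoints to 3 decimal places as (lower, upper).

(0.094, 0.428)

Fisher z: z_r = atanh(r) = ½·ln((1+0.269)/(1−0.269)) = 0.275786
SE(z) = 1/√(n−3) = 1/√201 = 0.070535
99% ⇒ z* = 2.576; margin = 2.576·0.070535 = 0.181698
CI on z-scale: (0.094088, 0.457484)
Back-transform: tanh(0.094088) = 0.093811, tanh(0.457484) = 0.428031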